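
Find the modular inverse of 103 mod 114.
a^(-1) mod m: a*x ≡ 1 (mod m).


Use the extended Euclidean algorithm on (114, 103); each row r = 114*s + 103*t:
r=114, s=1, t=0
r=103, s=0, t=1
q=1: r=11, s=1, t=-1   [114*(1) + 103*(-1) = 11]
q=9: r=4, s=-9, t=10   [114*(-9) + 103*(10) = 4]
q=2: r=3, s=19, t=-21   [114*(19) + 103*(-21) = 3]
q=1: r=1, s=-28, t=31   [114*(-28) + 103*(31) = 1]
q=3: r=0, s=103, t=-114   [114*(103) + 103*(-114) = 0]
GCD = 1 with t = 31, so 103*(31) ≡ 1 (mod 114)
Inverse = 31 mod 114 = 31
Check: 103 * 31 = 3193 ≡ 1 (mod 114)

103^(-1) ≡ 31 (mod 114)


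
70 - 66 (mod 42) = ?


70 - 66 = 4
4 mod 42 = 4


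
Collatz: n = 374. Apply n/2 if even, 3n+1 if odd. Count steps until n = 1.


374 → 187 → 562 → 281 → 844 → 422 → 211 → 634 → 317 → 952 → 476 → 238 → 119 → 358 → 179 → 538 → 269 → 808 → 404 → 202 → 101 → 304 → 152 → 76 → 38 → 19 → 58 → 29 → 88 → 44 → 22 → 11 → 34 → 17 → 52 → 26 → 13 → 40 → 20 → 10 → 5 → 16 → 8 → 4 → 2 → 1
Total steps = 45

45 steps


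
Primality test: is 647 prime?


Check divisors up to sqrt(647) = 25.4362
No divisors found.
647 is prime.

Yes, 647 is prime


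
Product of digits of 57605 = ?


5 × 7 × 6 × 0 × 5 = 0


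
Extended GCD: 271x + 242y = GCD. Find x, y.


Tabular extended Euclidean (each row: r = 271*s + 242*t):
r=271, s=1, t=0
r=242, s=0, t=1
q=1: r=29, s=1, t=-1   [271*(1) + 242*(-1) = 29]
q=8: r=10, s=-8, t=9   [271*(-8) + 242*(9) = 10]
q=2: r=9, s=17, t=-19   [271*(17) + 242*(-19) = 9]
q=1: r=1, s=-25, t=28   [271*(-25) + 242*(28) = 1]
q=9: r=0, s=242, t=-271   [271*(242) + 242*(-271) = 0]
GCD = 1; from the row with r=1: x=-25, y=28
Check: 271*(-25) + 242*(28) = -6775 + 6776 = 1

GCD = 1, x = -25, y = 28


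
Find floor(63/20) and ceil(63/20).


63/20 = 3.1500
floor = 3
ceil = 4

floor = 3, ceil = 4


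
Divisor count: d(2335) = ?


2335 = 5^1 × 467^1
d(2335) = (1+1) × (1+1) = 4

4 divisors


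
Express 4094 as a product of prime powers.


4094 / 2 = 2047
2047 / 23 = 89
89 / 89 = 1
4094 = 2 × 23 × 89


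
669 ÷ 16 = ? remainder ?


669 = 16 * 41 + 13
Check: 656 + 13 = 669

q = 41, r = 13


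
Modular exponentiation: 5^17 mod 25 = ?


5^1 mod 25 = 5
5^2 mod 25 = 0
5^3 mod 25 = 0
5^4 mod 25 = 0
5^5 mod 25 = 0
5^6 mod 25 = 0
5^7 mod 25 = 0
5^8 mod 25 = 0
5^9 mod 25 = 0
5^10 mod 25 = 0
5^11 mod 25 = 0
5^12 mod 25 = 0
5^13 mod 25 = 0
5^14 mod 25 = 0
5^15 mod 25 = 0
5^16 mod 25 = 0
5^17 mod 25 = 0


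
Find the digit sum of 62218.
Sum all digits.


6 + 2 + 2 + 1 + 8 = 19


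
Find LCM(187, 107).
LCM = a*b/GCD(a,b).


GCD(187, 107) = 1
LCM = 187*107/1 = 20009/1 = 20009

LCM = 20009


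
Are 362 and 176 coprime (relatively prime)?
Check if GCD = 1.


Euclidean algorithm:
362 = 2 * 176 + 10
176 = 17 * 10 + 6
10 = 1 * 6 + 4
6 = 1 * 4 + 2
4 = 2 * 2 + 0
GCD(362, 176) = 2

No, not coprime (GCD = 2)


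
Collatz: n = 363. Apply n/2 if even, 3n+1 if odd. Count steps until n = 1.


363 → 1090 → 545 → 1636 → 818 → 409 → 1228 → 614 → 307 → 922 → 461 → 1384 → 692 → 346 → 173 → 520 → 260 → 130 → 65 → 196 → 98 → 49 → 148 → 74 → 37 → 112 → 56 → 28 → 14 → 7 → 22 → 11 → 34 → 17 → 52 → 26 → 13 → 40 → 20 → 10 → 5 → 16 → 8 → 4 → 2 → 1
Total steps = 45

45 steps


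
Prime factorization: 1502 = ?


1502 / 2 = 751
751 / 751 = 1
1502 = 2 × 751


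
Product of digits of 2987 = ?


2 × 9 × 8 × 7 = 1008


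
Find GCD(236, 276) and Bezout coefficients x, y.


Tabular extended Euclidean (each row: r = 236*s + 276*t):
r=236, s=1, t=0
r=276, s=0, t=1
q=0: r=236, s=1, t=0   [236*(1) + 276*(0) = 236]
q=1: r=40, s=-1, t=1   [236*(-1) + 276*(1) = 40]
q=5: r=36, s=6, t=-5   [236*(6) + 276*(-5) = 36]
q=1: r=4, s=-7, t=6   [236*(-7) + 276*(6) = 4]
q=9: r=0, s=69, t=-59   [236*(69) + 276*(-59) = 0]
GCD = 4; from the row with r=4: x=-7, y=6
Check: 236*(-7) + 276*(6) = -1652 + 1656 = 4

GCD = 4, x = -7, y = 6


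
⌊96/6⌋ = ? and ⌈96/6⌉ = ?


96/6 = 16.0000
floor = 16
ceil = 16

floor = 16, ceil = 16


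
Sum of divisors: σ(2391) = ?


Divisors of 2391: 1, 3, 797, 2391
Sum = 1 + 3 + 797 + 2391 = 3192

σ(2391) = 3192


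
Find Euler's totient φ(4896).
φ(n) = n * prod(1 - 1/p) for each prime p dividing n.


4896 = 2^5 × 3^2 × 17
Prime factors: 2, 3, 17
φ(4896) = 4896 × (1-1/2) × (1-1/3) × (1-1/17)
= 4896 × 1/2 × 2/3 × 16/17 = 1536

φ(4896) = 1536


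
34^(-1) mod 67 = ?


Use the extended Euclidean algorithm on (67, 34); each row r = 67*s + 34*t:
r=67, s=1, t=0
r=34, s=0, t=1
q=1: r=33, s=1, t=-1   [67*(1) + 34*(-1) = 33]
q=1: r=1, s=-1, t=2   [67*(-1) + 34*(2) = 1]
q=33: r=0, s=34, t=-67   [67*(34) + 34*(-67) = 0]
GCD = 1 with t = 2, so 34*(2) ≡ 1 (mod 67)
Inverse = 2 mod 67 = 2
Check: 34 * 2 = 68 ≡ 1 (mod 67)

34^(-1) ≡ 2 (mod 67)


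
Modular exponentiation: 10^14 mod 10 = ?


10^1 mod 10 = 0
10^2 mod 10 = 0
10^3 mod 10 = 0
10^4 mod 10 = 0
10^5 mod 10 = 0
10^6 mod 10 = 0
10^7 mod 10 = 0
10^8 mod 10 = 0
10^9 mod 10 = 0
10^10 mod 10 = 0
10^11 mod 10 = 0
10^12 mod 10 = 0
10^13 mod 10 = 0
10^14 mod 10 = 0


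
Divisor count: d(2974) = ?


2974 = 2^1 × 1487^1
d(2974) = (1+1) × (1+1) = 4

4 divisors


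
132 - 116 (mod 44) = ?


132 - 116 = 16
16 mod 44 = 16


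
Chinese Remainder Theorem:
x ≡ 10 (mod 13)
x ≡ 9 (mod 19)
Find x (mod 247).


M = 13*19 = 247
M1 = M/13 = 19, M2 = M/19 = 13
M1^(-1) mod 13 = 11, M2^(-1) mod 19 = 3
x = 10*19*11 + 9*13*3 = 2441
2441 mod 247 = 218
Check: 218 mod 13 = 10 ✓, 218 mod 19 = 9 ✓

x ≡ 218 (mod 247)


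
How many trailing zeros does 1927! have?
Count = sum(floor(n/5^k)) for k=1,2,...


floor(1927/5) = 385
floor(1927/25) = 77
floor(1927/125) = 15
floor(1927/625) = 3
Total = 480

480 trailing zeros


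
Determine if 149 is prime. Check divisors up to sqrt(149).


Check divisors up to sqrt(149) = 12.2066
No divisors found.
149 is prime.

Yes, 149 is prime


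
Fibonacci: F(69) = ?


Sequence: 1, 1, 2, 3, 5, 8, 13, 21, 34, 55, 89, 144, 233, 377, 610, 987, 1597, 2584, 4181, 6765, 10946, 17711, 28657, 46368, 75025, 121393, 196418, 317811, 514229, 832040, 1346269, 2178309, 3524578, 5702887, 9227465, 14930352, 24157817, 39088169, 63245986, 102334155, 165580141, 267914296, 433494437, 701408733, 1134903170, 1836311903, 2971215073, 4807526976, 7778742049, 12586269025, 20365011074, 32951280099, 53316291173, 86267571272, 139583862445, 225851433717, 365435296162, 591286729879, 956722026041, 1548008755920, 2504730781961, 4052739537881, 6557470319842, 10610209857723, 17167680177565, 27777890035288, 44945570212853, 72723460248141, 117669030460994
F(69) = 117669030460994


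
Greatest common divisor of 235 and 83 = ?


235 = 2 * 83 + 69
83 = 1 * 69 + 14
69 = 4 * 14 + 13
14 = 1 * 13 + 1
13 = 13 * 1 + 0
GCD = 1


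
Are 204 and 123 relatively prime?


Euclidean algorithm:
204 = 1 * 123 + 81
123 = 1 * 81 + 42
81 = 1 * 42 + 39
42 = 1 * 39 + 3
39 = 13 * 3 + 0
GCD(204, 123) = 3

No, not coprime (GCD = 3)


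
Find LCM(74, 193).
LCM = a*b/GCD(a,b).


GCD(74, 193) = 1
LCM = 74*193/1 = 14282/1 = 14282

LCM = 14282


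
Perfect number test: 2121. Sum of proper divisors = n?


Proper divisors of 2121: 1, 3, 7, 21, 101, 303, 707
Sum = 1 + 3 + 7 + 21 + 101 + 303 + 707 = 1143

No, 2121 is not perfect (1143 ≠ 2121)


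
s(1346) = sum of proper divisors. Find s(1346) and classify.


Proper divisors: 1, 2, 673
Sum = 1 + 2 + 673 = 676
676 < 1346 → deficient

s(1346) = 676 (deficient)


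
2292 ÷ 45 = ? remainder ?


2292 = 45 * 50 + 42
Check: 2250 + 42 = 2292

q = 50, r = 42


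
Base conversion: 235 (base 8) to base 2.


235 (base 8) = 157 (decimal)
157 (decimal) = 10011101 (base 2)


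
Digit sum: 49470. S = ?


4 + 9 + 4 + 7 + 0 = 24


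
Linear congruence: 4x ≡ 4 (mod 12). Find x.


GCD(4, 12) = 4 divides 4
Divide: 1x ≡ 1 (mod 3)
x ≡ 1 (mod 3)


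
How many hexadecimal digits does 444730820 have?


444730820 in base 16 = 1A820DC4
Number of digits = 8

8 digits (base 16)


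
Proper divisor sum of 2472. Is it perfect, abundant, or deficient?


Proper divisors: 1, 2, 3, 4, 6, 8, 12, 24, 103, 206, 309, 412, 618, 824, 1236
Sum = 1 + 2 + 3 + 4 + 6 + 8 + 12 + 24 + 103 + 206 + 309 + 412 + 618 + 824 + 1236 = 3768
3768 > 2472 → abundant

s(2472) = 3768 (abundant)


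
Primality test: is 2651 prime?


2651 / 11 = 241 (exact division)
2651 is NOT prime.

No, 2651 is not prime


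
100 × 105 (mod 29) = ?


100 × 105 = 10500
10500 mod 29 = 2


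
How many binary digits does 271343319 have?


271343319 in base 2 = 10000001011000101111011010111
Number of digits = 29

29 digits (base 2)


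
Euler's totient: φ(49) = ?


49 = 7^2
Prime factors: 7
φ(49) = 49 × (1-1/7)
= 49 × 6/7 = 42

φ(49) = 42


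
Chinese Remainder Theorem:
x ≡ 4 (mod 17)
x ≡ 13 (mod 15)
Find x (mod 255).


M = 17*15 = 255
M1 = M/17 = 15, M2 = M/15 = 17
M1^(-1) mod 17 = 8, M2^(-1) mod 15 = 8
x = 4*15*8 + 13*17*8 = 2248
2248 mod 255 = 208
Check: 208 mod 17 = 4 ✓, 208 mod 15 = 13 ✓

x ≡ 208 (mod 255)


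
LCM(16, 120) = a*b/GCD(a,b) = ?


GCD(16, 120) = 8
LCM = 16*120/8 = 1920/8 = 240

LCM = 240


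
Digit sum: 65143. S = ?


6 + 5 + 1 + 4 + 3 = 19


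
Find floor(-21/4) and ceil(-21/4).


-21/4 = -5.2500
floor = -6
ceil = -5

floor = -6, ceil = -5


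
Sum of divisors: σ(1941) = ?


Divisors of 1941: 1, 3, 647, 1941
Sum = 1 + 3 + 647 + 1941 = 2592

σ(1941) = 2592


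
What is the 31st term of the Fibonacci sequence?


Sequence: 1, 1, 2, 3, 5, 8, 13, 21, 34, 55, 89, 144, 233, 377, 610, 987, 1597, 2584, 4181, 6765, 10946, 17711, 28657, 46368, 75025, 121393, 196418, 317811, 514229, 832040, 1346269
F(31) = 1346269


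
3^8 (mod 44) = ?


3^1 mod 44 = 3
3^2 mod 44 = 9
3^3 mod 44 = 27
3^4 mod 44 = 37
3^5 mod 44 = 23
3^6 mod 44 = 25
3^7 mod 44 = 31
3^8 mod 44 = 5


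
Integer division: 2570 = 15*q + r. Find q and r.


2570 = 15 * 171 + 5
Check: 2565 + 5 = 2570

q = 171, r = 5


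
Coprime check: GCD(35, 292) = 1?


Euclidean algorithm:
292 = 8 * 35 + 12
35 = 2 * 12 + 11
12 = 1 * 11 + 1
11 = 11 * 1 + 0
GCD(35, 292) = 1

Yes, coprime (GCD = 1)


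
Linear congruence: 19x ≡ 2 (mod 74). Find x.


GCD(19, 74) = 1, unique solution
a^(-1) mod 74 = 39
x = 39 * 2 mod 74 = 4

x ≡ 4 (mod 74)


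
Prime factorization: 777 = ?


777 / 3 = 259
259 / 7 = 37
37 / 37 = 1
777 = 3 × 7 × 37


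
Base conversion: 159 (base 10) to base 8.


159 (base 10) = 159 (decimal)
159 (decimal) = 237 (base 8)


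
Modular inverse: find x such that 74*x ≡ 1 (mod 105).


Use the extended Euclidean algorithm on (105, 74); each row r = 105*s + 74*t:
r=105, s=1, t=0
r=74, s=0, t=1
q=1: r=31, s=1, t=-1   [105*(1) + 74*(-1) = 31]
q=2: r=12, s=-2, t=3   [105*(-2) + 74*(3) = 12]
q=2: r=7, s=5, t=-7   [105*(5) + 74*(-7) = 7]
q=1: r=5, s=-7, t=10   [105*(-7) + 74*(10) = 5]
q=1: r=2, s=12, t=-17   [105*(12) + 74*(-17) = 2]
q=2: r=1, s=-31, t=44   [105*(-31) + 74*(44) = 1]
q=2: r=0, s=74, t=-105   [105*(74) + 74*(-105) = 0]
GCD = 1 with t = 44, so 74*(44) ≡ 1 (mod 105)
Inverse = 44 mod 105 = 44
Check: 74 * 44 = 3256 ≡ 1 (mod 105)

74^(-1) ≡ 44 (mod 105)


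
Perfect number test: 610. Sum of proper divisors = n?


Proper divisors of 610: 1, 2, 5, 10, 61, 122, 305
Sum = 1 + 2 + 5 + 10 + 61 + 122 + 305 = 506

No, 610 is not perfect (506 ≠ 610)


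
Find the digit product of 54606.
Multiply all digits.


5 × 4 × 6 × 0 × 6 = 0


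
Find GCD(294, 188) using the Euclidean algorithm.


294 = 1 * 188 + 106
188 = 1 * 106 + 82
106 = 1 * 82 + 24
82 = 3 * 24 + 10
24 = 2 * 10 + 4
10 = 2 * 4 + 2
4 = 2 * 2 + 0
GCD = 2


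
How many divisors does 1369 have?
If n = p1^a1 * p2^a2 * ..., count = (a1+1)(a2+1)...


1369 = 37^2
d(1369) = (2+1) = 3

3 divisors


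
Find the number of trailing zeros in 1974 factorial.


floor(1974/5) = 394
floor(1974/25) = 78
floor(1974/125) = 15
floor(1974/625) = 3
Total = 490

490 trailing zeros


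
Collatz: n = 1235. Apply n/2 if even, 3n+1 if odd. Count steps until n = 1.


1235 → 3706 → 1853 → 5560 → 2780 → 1390 → 695 → 2086 → 1043 → 3130 → 1565 → 4696 → 2348 → 1174 → 587 → 1762 → 881 → 2644 → 1322 → 661 → 1984 → 992 → 496 → 248 → 124 → 62 → 31 → 94 → 47 → 142 → 71 → 214 → 107 → 322 → 161 → 484 → 242 → 121 → 364 → 182 → 91 → 274 → 137 → 412 → 206 → 103 → 310 → 155 → 466 → 233 → 700 → 350 → 175 → 526 → 263 → 790 → 395 → 1186 → 593 → 1780 → 890 → 445 → 1336 → 668 → 334 → 167 → 502 → 251 → 754 → 377 → 1132 → 566 → 283 → 850 → 425 → 1276 → 638 → 319 → 958 → 479 → 1438 → 719 → 2158 → 1079 → 3238 → 1619 → 4858 → 2429 → 7288 → 3644 → 1822 → 911 → 2734 → 1367 → 4102 → 2051 → 6154 → 3077 → 9232 → 4616 → 2308 → 1154 → 577 → 1732 → 866 → 433 → 1300 → 650 → 325 → 976 → 488 → 244 → 122 → 61 → 184 → 92 → 46 → 23 → 70 → 35 → 106 → 53 → 160 → 80 → 40 → 20 → 10 → 5 → 16 → 8 → 4 → 2 → 1
Total steps = 132

132 steps


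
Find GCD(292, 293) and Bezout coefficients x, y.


Tabular extended Euclidean (each row: r = 292*s + 293*t):
r=292, s=1, t=0
r=293, s=0, t=1
q=0: r=292, s=1, t=0   [292*(1) + 293*(0) = 292]
q=1: r=1, s=-1, t=1   [292*(-1) + 293*(1) = 1]
q=292: r=0, s=293, t=-292   [292*(293) + 293*(-292) = 0]
GCD = 1; from the row with r=1: x=-1, y=1
Check: 292*(-1) + 293*(1) = -292 + 293 = 1

GCD = 1, x = -1, y = 1


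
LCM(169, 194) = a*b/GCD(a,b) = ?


GCD(169, 194) = 1
LCM = 169*194/1 = 32786/1 = 32786

LCM = 32786


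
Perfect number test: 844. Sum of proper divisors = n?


Proper divisors of 844: 1, 2, 4, 211, 422
Sum = 1 + 2 + 4 + 211 + 422 = 640

No, 844 is not perfect (640 ≠ 844)


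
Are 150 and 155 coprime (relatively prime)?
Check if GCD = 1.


Euclidean algorithm:
155 = 1 * 150 + 5
150 = 30 * 5 + 0
GCD(150, 155) = 5

No, not coprime (GCD = 5)


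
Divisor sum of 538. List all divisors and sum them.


Divisors of 538: 1, 2, 269, 538
Sum = 1 + 2 + 269 + 538 = 810

σ(538) = 810


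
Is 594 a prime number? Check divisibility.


594 / 2 = 297 (exact division)
594 is NOT prime.

No, 594 is not prime


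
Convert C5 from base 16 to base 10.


C5 (base 16) = 197 (decimal)
197 (decimal) = 197 (base 10)


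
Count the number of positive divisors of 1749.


1749 = 3^1 × 11^1 × 53^1
d(1749) = (1+1) × (1+1) × (1+1) = 8

8 divisors


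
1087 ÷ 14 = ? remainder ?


1087 = 14 * 77 + 9
Check: 1078 + 9 = 1087

q = 77, r = 9


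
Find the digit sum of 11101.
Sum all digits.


1 + 1 + 1 + 0 + 1 = 4


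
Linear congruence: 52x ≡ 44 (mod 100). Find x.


GCD(52, 100) = 4 divides 44
Divide: 13x ≡ 11 (mod 25)
x ≡ 22 (mod 25)


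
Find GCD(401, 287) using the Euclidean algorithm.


401 = 1 * 287 + 114
287 = 2 * 114 + 59
114 = 1 * 59 + 55
59 = 1 * 55 + 4
55 = 13 * 4 + 3
4 = 1 * 3 + 1
3 = 3 * 1 + 0
GCD = 1


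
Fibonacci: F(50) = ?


Sequence: 1, 1, 2, 3, 5, 8, 13, 21, 34, 55, 89, 144, 233, 377, 610, 987, 1597, 2584, 4181, 6765, 10946, 17711, 28657, 46368, 75025, 121393, 196418, 317811, 514229, 832040, 1346269, 2178309, 3524578, 5702887, 9227465, 14930352, 24157817, 39088169, 63245986, 102334155, 165580141, 267914296, 433494437, 701408733, 1134903170, 1836311903, 2971215073, 4807526976, 7778742049, 12586269025
F(50) = 12586269025


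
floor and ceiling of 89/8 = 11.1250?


89/8 = 11.1250
floor = 11
ceil = 12

floor = 11, ceil = 12


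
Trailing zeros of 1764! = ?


floor(1764/5) = 352
floor(1764/25) = 70
floor(1764/125) = 14
floor(1764/625) = 2
Total = 438

438 trailing zeros


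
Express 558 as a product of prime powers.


558 / 2 = 279
279 / 3 = 93
93 / 3 = 31
31 / 31 = 1
558 = 2 × 3^2 × 31


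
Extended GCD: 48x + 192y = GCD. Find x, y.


Tabular extended Euclidean (each row: r = 48*s + 192*t):
r=48, s=1, t=0
r=192, s=0, t=1
q=0: r=48, s=1, t=0   [48*(1) + 192*(0) = 48]
q=4: r=0, s=-4, t=1   [48*(-4) + 192*(1) = 0]
GCD = 48; from the row with r=48: x=1, y=0
Check: 48*(1) + 192*(0) = 48 + 0 = 48

GCD = 48, x = 1, y = 0


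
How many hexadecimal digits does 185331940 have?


185331940 in base 16 = B0BF0E4
Number of digits = 7

7 digits (base 16)


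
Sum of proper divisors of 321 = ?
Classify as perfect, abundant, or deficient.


Proper divisors: 1, 3, 107
Sum = 1 + 3 + 107 = 111
111 < 321 → deficient

s(321) = 111 (deficient)


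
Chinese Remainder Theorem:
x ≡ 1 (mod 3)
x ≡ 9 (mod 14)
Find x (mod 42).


M = 3*14 = 42
M1 = M/3 = 14, M2 = M/14 = 3
M1^(-1) mod 3 = 2, M2^(-1) mod 14 = 5
x = 1*14*2 + 9*3*5 = 163
163 mod 42 = 37
Check: 37 mod 3 = 1 ✓, 37 mod 14 = 9 ✓

x ≡ 37 (mod 42)


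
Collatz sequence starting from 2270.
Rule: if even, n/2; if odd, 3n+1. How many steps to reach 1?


2270 → 1135 → 3406 → 1703 → 5110 → 2555 → 7666 → 3833 → 11500 → 5750 → 2875 → 8626 → 4313 → 12940 → 6470 → 3235 → 9706 → 4853 → 14560 → 7280 → 3640 → 1820 → 910 → 455 → 1366 → 683 → 2050 → 1025 → 3076 → 1538 → 769 → 2308 → 1154 → 577 → 1732 → 866 → 433 → 1300 → 650 → 325 → 976 → 488 → 244 → 122 → 61 → 184 → 92 → 46 → 23 → 70 → 35 → 106 → 53 → 160 → 80 → 40 → 20 → 10 → 5 → 16 → 8 → 4 → 2 → 1
Total steps = 63

63 steps


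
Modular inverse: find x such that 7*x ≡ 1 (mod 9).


Use the extended Euclidean algorithm on (9, 7); each row r = 9*s + 7*t:
r=9, s=1, t=0
r=7, s=0, t=1
q=1: r=2, s=1, t=-1   [9*(1) + 7*(-1) = 2]
q=3: r=1, s=-3, t=4   [9*(-3) + 7*(4) = 1]
q=2: r=0, s=7, t=-9   [9*(7) + 7*(-9) = 0]
GCD = 1 with t = 4, so 7*(4) ≡ 1 (mod 9)
Inverse = 4 mod 9 = 4
Check: 7 * 4 = 28 ≡ 1 (mod 9)

7^(-1) ≡ 4 (mod 9)


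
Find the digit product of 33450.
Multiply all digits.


3 × 3 × 4 × 5 × 0 = 0


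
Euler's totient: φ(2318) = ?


2318 = 2 × 19 × 61
Prime factors: 2, 19, 61
φ(2318) = 2318 × (1-1/2) × (1-1/19) × (1-1/61)
= 2318 × 1/2 × 18/19 × 60/61 = 1080

φ(2318) = 1080


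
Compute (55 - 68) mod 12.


55 - 68 = -13
-13 mod 12 = 11


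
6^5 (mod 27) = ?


6^1 mod 27 = 6
6^2 mod 27 = 9
6^3 mod 27 = 0
6^4 mod 27 = 0
6^5 mod 27 = 0


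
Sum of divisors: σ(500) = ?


Divisors of 500: 1, 2, 4, 5, 10, 20, 25, 50, 100, 125, 250, 500
Sum = 1 + 2 + 4 + 5 + 10 + 20 + 25 + 50 + 100 + 125 + 250 + 500 = 1092

σ(500) = 1092


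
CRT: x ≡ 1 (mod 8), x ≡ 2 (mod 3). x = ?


M = 8*3 = 24
M1 = M/8 = 3, M2 = M/3 = 8
M1^(-1) mod 8 = 3, M2^(-1) mod 3 = 2
x = 1*3*3 + 2*8*2 = 41
41 mod 24 = 17
Check: 17 mod 8 = 1 ✓, 17 mod 3 = 2 ✓

x ≡ 17 (mod 24)


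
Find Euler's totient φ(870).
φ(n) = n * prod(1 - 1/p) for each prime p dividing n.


870 = 2 × 3 × 5 × 29
Prime factors: 2, 3, 5, 29
φ(870) = 870 × (1-1/2) × (1-1/3) × (1-1/5) × (1-1/29)
= 870 × 1/2 × 2/3 × 4/5 × 28/29 = 224

φ(870) = 224


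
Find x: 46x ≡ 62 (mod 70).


GCD(46, 70) = 2 divides 62
Divide: 23x ≡ 31 (mod 35)
x ≡ 12 (mod 35)


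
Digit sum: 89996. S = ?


8 + 9 + 9 + 9 + 6 = 41


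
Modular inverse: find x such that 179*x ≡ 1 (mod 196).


Use the extended Euclidean algorithm on (196, 179); each row r = 196*s + 179*t:
r=196, s=1, t=0
r=179, s=0, t=1
q=1: r=17, s=1, t=-1   [196*(1) + 179*(-1) = 17]
q=10: r=9, s=-10, t=11   [196*(-10) + 179*(11) = 9]
q=1: r=8, s=11, t=-12   [196*(11) + 179*(-12) = 8]
q=1: r=1, s=-21, t=23   [196*(-21) + 179*(23) = 1]
q=8: r=0, s=179, t=-196   [196*(179) + 179*(-196) = 0]
GCD = 1 with t = 23, so 179*(23) ≡ 1 (mod 196)
Inverse = 23 mod 196 = 23
Check: 179 * 23 = 4117 ≡ 1 (mod 196)

179^(-1) ≡ 23 (mod 196)


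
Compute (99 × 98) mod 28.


99 × 98 = 9702
9702 mod 28 = 14


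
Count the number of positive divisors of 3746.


3746 = 2^1 × 1873^1
d(3746) = (1+1) × (1+1) = 4

4 divisors


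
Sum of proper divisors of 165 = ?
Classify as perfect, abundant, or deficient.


Proper divisors: 1, 3, 5, 11, 15, 33, 55
Sum = 1 + 3 + 5 + 11 + 15 + 33 + 55 = 123
123 < 165 → deficient

s(165) = 123 (deficient)


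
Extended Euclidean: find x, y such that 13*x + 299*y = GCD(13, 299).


Tabular extended Euclidean (each row: r = 13*s + 299*t):
r=13, s=1, t=0
r=299, s=0, t=1
q=0: r=13, s=1, t=0   [13*(1) + 299*(0) = 13]
q=23: r=0, s=-23, t=1   [13*(-23) + 299*(1) = 0]
GCD = 13; from the row with r=13: x=1, y=0
Check: 13*(1) + 299*(0) = 13 + 0 = 13

GCD = 13, x = 1, y = 0


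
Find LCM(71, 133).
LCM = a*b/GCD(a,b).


GCD(71, 133) = 1
LCM = 71*133/1 = 9443/1 = 9443

LCM = 9443


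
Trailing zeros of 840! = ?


floor(840/5) = 168
floor(840/25) = 33
floor(840/125) = 6
floor(840/625) = 1
Total = 208

208 trailing zeros


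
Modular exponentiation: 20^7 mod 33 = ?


20^1 mod 33 = 20
20^2 mod 33 = 4
20^3 mod 33 = 14
20^4 mod 33 = 16
20^5 mod 33 = 23
20^6 mod 33 = 31
20^7 mod 33 = 26


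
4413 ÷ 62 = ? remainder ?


4413 = 62 * 71 + 11
Check: 4402 + 11 = 4413

q = 71, r = 11


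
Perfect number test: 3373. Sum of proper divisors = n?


Proper divisors of 3373: 1
Sum = 1 = 1

No, 3373 is not perfect (1 ≠ 3373)


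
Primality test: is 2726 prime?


2726 / 2 = 1363 (exact division)
2726 is NOT prime.

No, 2726 is not prime


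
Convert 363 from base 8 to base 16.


363 (base 8) = 243 (decimal)
243 (decimal) = F3 (base 16)


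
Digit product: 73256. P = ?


7 × 3 × 2 × 5 × 6 = 1260


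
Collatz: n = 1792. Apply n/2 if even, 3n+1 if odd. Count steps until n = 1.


1792 → 896 → 448 → 224 → 112 → 56 → 28 → 14 → 7 → 22 → 11 → 34 → 17 → 52 → 26 → 13 → 40 → 20 → 10 → 5 → 16 → 8 → 4 → 2 → 1
Total steps = 24

24 steps


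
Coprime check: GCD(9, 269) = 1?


Euclidean algorithm:
269 = 29 * 9 + 8
9 = 1 * 8 + 1
8 = 8 * 1 + 0
GCD(9, 269) = 1

Yes, coprime (GCD = 1)


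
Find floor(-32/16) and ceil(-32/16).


-32/16 = -2.0000
floor = -2
ceil = -2

floor = -2, ceil = -2


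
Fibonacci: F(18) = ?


Sequence: 1, 1, 2, 3, 5, 8, 13, 21, 34, 55, 89, 144, 233, 377, 610, 987, 1597, 2584
F(18) = 2584


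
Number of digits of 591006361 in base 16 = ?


591006361 in base 16 = 233A0A99
Number of digits = 8

8 digits (base 16)


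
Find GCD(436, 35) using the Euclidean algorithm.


436 = 12 * 35 + 16
35 = 2 * 16 + 3
16 = 5 * 3 + 1
3 = 3 * 1 + 0
GCD = 1


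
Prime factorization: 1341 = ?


1341 / 3 = 447
447 / 3 = 149
149 / 149 = 1
1341 = 3^2 × 149


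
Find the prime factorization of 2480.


2480 / 2 = 1240
1240 / 2 = 620
620 / 2 = 310
310 / 2 = 155
155 / 5 = 31
31 / 31 = 1
2480 = 2^4 × 5 × 31


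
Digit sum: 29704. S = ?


2 + 9 + 7 + 0 + 4 = 22


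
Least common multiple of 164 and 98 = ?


GCD(164, 98) = 2
LCM = 164*98/2 = 16072/2 = 8036

LCM = 8036


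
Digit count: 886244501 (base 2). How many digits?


886244501 in base 2 = 110100110100110000010010010101
Number of digits = 30

30 digits (base 2)


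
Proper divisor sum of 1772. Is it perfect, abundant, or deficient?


Proper divisors: 1, 2, 4, 443, 886
Sum = 1 + 2 + 4 + 443 + 886 = 1336
1336 < 1772 → deficient

s(1772) = 1336 (deficient)


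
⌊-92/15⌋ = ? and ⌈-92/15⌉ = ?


-92/15 = -6.1333
floor = -7
ceil = -6

floor = -7, ceil = -6


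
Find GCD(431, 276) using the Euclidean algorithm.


431 = 1 * 276 + 155
276 = 1 * 155 + 121
155 = 1 * 121 + 34
121 = 3 * 34 + 19
34 = 1 * 19 + 15
19 = 1 * 15 + 4
15 = 3 * 4 + 3
4 = 1 * 3 + 1
3 = 3 * 1 + 0
GCD = 1


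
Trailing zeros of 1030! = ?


floor(1030/5) = 206
floor(1030/25) = 41
floor(1030/125) = 8
floor(1030/625) = 1
Total = 256

256 trailing zeros


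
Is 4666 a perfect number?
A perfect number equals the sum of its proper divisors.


Proper divisors of 4666: 1, 2, 2333
Sum = 1 + 2 + 2333 = 2336

No, 4666 is not perfect (2336 ≠ 4666)


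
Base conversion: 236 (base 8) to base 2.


236 (base 8) = 158 (decimal)
158 (decimal) = 10011110 (base 2)


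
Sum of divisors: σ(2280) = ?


Divisors of 2280: 1, 2, 3, 4, 5, 6, 8, 10, 12, 15, 19, 20, 24, 30, 38, 40, 57, 60, 76, 95, 114, 120, 152, 190, 228, 285, 380, 456, 570, 760, 1140, 2280
Sum = 1 + 2 + 3 + 4 + 5 + 6 + 8 + 10 + 12 + 15 + 19 + 20 + 24 + 30 + 38 + 40 + 57 + 60 + 76 + 95 + 114 + 120 + 152 + 190 + 228 + 285 + 380 + 456 + 570 + 760 + 1140 + 2280 = 7200

σ(2280) = 7200


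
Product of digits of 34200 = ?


3 × 4 × 2 × 0 × 0 = 0


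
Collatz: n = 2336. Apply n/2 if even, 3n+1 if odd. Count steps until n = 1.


2336 → 1168 → 584 → 292 → 146 → 73 → 220 → 110 → 55 → 166 → 83 → 250 → 125 → 376 → 188 → 94 → 47 → 142 → 71 → 214 → 107 → 322 → 161 → 484 → 242 → 121 → 364 → 182 → 91 → 274 → 137 → 412 → 206 → 103 → 310 → 155 → 466 → 233 → 700 → 350 → 175 → 526 → 263 → 790 → 395 → 1186 → 593 → 1780 → 890 → 445 → 1336 → 668 → 334 → 167 → 502 → 251 → 754 → 377 → 1132 → 566 → 283 → 850 → 425 → 1276 → 638 → 319 → 958 → 479 → 1438 → 719 → 2158 → 1079 → 3238 → 1619 → 4858 → 2429 → 7288 → 3644 → 1822 → 911 → 2734 → 1367 → 4102 → 2051 → 6154 → 3077 → 9232 → 4616 → 2308 → 1154 → 577 → 1732 → 866 → 433 → 1300 → 650 → 325 → 976 → 488 → 244 → 122 → 61 → 184 → 92 → 46 → 23 → 70 → 35 → 106 → 53 → 160 → 80 → 40 → 20 → 10 → 5 → 16 → 8 → 4 → 2 → 1
Total steps = 120

120 steps


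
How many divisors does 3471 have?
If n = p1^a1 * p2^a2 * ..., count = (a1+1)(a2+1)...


3471 = 3^1 × 13^1 × 89^1
d(3471) = (1+1) × (1+1) × (1+1) = 8

8 divisors


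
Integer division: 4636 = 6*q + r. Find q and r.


4636 = 6 * 772 + 4
Check: 4632 + 4 = 4636

q = 772, r = 4


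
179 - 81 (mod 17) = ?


179 - 81 = 98
98 mod 17 = 13


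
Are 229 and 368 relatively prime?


Euclidean algorithm:
368 = 1 * 229 + 139
229 = 1 * 139 + 90
139 = 1 * 90 + 49
90 = 1 * 49 + 41
49 = 1 * 41 + 8
41 = 5 * 8 + 1
8 = 8 * 1 + 0
GCD(229, 368) = 1

Yes, coprime (GCD = 1)


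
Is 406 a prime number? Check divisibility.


406 / 2 = 203 (exact division)
406 is NOT prime.

No, 406 is not prime


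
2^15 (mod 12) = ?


2^1 mod 12 = 2
2^2 mod 12 = 4
2^3 mod 12 = 8
2^4 mod 12 = 4
2^5 mod 12 = 8
2^6 mod 12 = 4
2^7 mod 12 = 8
2^8 mod 12 = 4
2^9 mod 12 = 8
2^10 mod 12 = 4
2^11 mod 12 = 8
2^12 mod 12 = 4
2^13 mod 12 = 8
2^14 mod 12 = 4
2^15 mod 12 = 8


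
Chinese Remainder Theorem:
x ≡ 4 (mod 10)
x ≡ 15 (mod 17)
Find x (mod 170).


M = 10*17 = 170
M1 = M/10 = 17, M2 = M/17 = 10
M1^(-1) mod 10 = 3, M2^(-1) mod 17 = 12
x = 4*17*3 + 15*10*12 = 2004
2004 mod 170 = 134
Check: 134 mod 10 = 4 ✓, 134 mod 17 = 15 ✓

x ≡ 134 (mod 170)


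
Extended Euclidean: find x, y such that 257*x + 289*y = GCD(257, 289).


Tabular extended Euclidean (each row: r = 257*s + 289*t):
r=257, s=1, t=0
r=289, s=0, t=1
q=0: r=257, s=1, t=0   [257*(1) + 289*(0) = 257]
q=1: r=32, s=-1, t=1   [257*(-1) + 289*(1) = 32]
q=8: r=1, s=9, t=-8   [257*(9) + 289*(-8) = 1]
q=32: r=0, s=-289, t=257   [257*(-289) + 289*(257) = 0]
GCD = 1; from the row with r=1: x=9, y=-8
Check: 257*(9) + 289*(-8) = 2313 - 2312 = 1

GCD = 1, x = 9, y = -8


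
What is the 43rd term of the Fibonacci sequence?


Sequence: 1, 1, 2, 3, 5, 8, 13, 21, 34, 55, 89, 144, 233, 377, 610, 987, 1597, 2584, 4181, 6765, 10946, 17711, 28657, 46368, 75025, 121393, 196418, 317811, 514229, 832040, 1346269, 2178309, 3524578, 5702887, 9227465, 14930352, 24157817, 39088169, 63245986, 102334155, 165580141, 267914296, 433494437
F(43) = 433494437


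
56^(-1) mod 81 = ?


Use the extended Euclidean algorithm on (81, 56); each row r = 81*s + 56*t:
r=81, s=1, t=0
r=56, s=0, t=1
q=1: r=25, s=1, t=-1   [81*(1) + 56*(-1) = 25]
q=2: r=6, s=-2, t=3   [81*(-2) + 56*(3) = 6]
q=4: r=1, s=9, t=-13   [81*(9) + 56*(-13) = 1]
q=6: r=0, s=-56, t=81   [81*(-56) + 56*(81) = 0]
GCD = 1 with t = -13, so 56*(-13) ≡ 1 (mod 81)
Inverse = -13 mod 81 = 68
Check: 56 * 68 = 3808 ≡ 1 (mod 81)

56^(-1) ≡ 68 (mod 81)


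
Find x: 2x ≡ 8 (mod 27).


GCD(2, 27) = 1, unique solution
a^(-1) mod 27 = 14
x = 14 * 8 mod 27 = 4

x ≡ 4 (mod 27)


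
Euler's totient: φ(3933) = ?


3933 = 3^2 × 19 × 23
Prime factors: 3, 19, 23
φ(3933) = 3933 × (1-1/3) × (1-1/19) × (1-1/23)
= 3933 × 2/3 × 18/19 × 22/23 = 2376

φ(3933) = 2376


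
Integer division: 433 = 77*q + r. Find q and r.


433 = 77 * 5 + 48
Check: 385 + 48 = 433

q = 5, r = 48


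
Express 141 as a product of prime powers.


141 / 3 = 47
47 / 47 = 1
141 = 3 × 47


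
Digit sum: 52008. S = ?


5 + 2 + 0 + 0 + 8 = 15


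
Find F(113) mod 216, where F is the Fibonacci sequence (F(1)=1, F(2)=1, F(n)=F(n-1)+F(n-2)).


F(k) mod 216 for k=1..113:
1, 1, 2, 3, 5, 8, 13, 21, 34, 55, 89, 144, 17, 161, 178, 123, 85, 208, 77, 69, 146, 215, 145, 144, 73, 1, 74, 75, 149, 8, 157, 165, 106, 55, 161, 0, 161, 161, 106, 51, 157, 208, 149, 141, 74, 215, 73, 72, 145, 1, 146, 147, 77, 8, 85, 93, 178, 55, 17, 72, 89, 161, 34, 195, 13, 208, 5, 213, 2, 215, 1, 0, 1, 1, 2, 3, 5, 8, 13, 21, 34, 55, 89, 144, 17, 161, 178, 123, 85, 208, 77, 69, 146, 215, 145, 144, 73, 1, 74, 75, 149, 8, 157, 165, 106, 55, 161, 0, 161, 161, 106, 51, 157
F(113) mod 216 = 157


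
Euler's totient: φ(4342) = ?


4342 = 2 × 13 × 167
Prime factors: 2, 13, 167
φ(4342) = 4342 × (1-1/2) × (1-1/13) × (1-1/167)
= 4342 × 1/2 × 12/13 × 166/167 = 1992

φ(4342) = 1992


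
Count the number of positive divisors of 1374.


1374 = 2^1 × 3^1 × 229^1
d(1374) = (1+1) × (1+1) × (1+1) = 8

8 divisors


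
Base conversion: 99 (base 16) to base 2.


99 (base 16) = 153 (decimal)
153 (decimal) = 10011001 (base 2)


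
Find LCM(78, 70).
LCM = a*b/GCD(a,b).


GCD(78, 70) = 2
LCM = 78*70/2 = 5460/2 = 2730

LCM = 2730


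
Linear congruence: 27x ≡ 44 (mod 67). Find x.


GCD(27, 67) = 1, unique solution
a^(-1) mod 67 = 5
x = 5 * 44 mod 67 = 19

x ≡ 19 (mod 67)


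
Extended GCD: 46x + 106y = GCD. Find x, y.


Tabular extended Euclidean (each row: r = 46*s + 106*t):
r=46, s=1, t=0
r=106, s=0, t=1
q=0: r=46, s=1, t=0   [46*(1) + 106*(0) = 46]
q=2: r=14, s=-2, t=1   [46*(-2) + 106*(1) = 14]
q=3: r=4, s=7, t=-3   [46*(7) + 106*(-3) = 4]
q=3: r=2, s=-23, t=10   [46*(-23) + 106*(10) = 2]
q=2: r=0, s=53, t=-23   [46*(53) + 106*(-23) = 0]
GCD = 2; from the row with r=2: x=-23, y=10
Check: 46*(-23) + 106*(10) = -1058 + 1060 = 2

GCD = 2, x = -23, y = 10


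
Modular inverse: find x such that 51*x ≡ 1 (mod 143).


Use the extended Euclidean algorithm on (143, 51); each row r = 143*s + 51*t:
r=143, s=1, t=0
r=51, s=0, t=1
q=2: r=41, s=1, t=-2   [143*(1) + 51*(-2) = 41]
q=1: r=10, s=-1, t=3   [143*(-1) + 51*(3) = 10]
q=4: r=1, s=5, t=-14   [143*(5) + 51*(-14) = 1]
q=10: r=0, s=-51, t=143   [143*(-51) + 51*(143) = 0]
GCD = 1 with t = -14, so 51*(-14) ≡ 1 (mod 143)
Inverse = -14 mod 143 = 129
Check: 51 * 129 = 6579 ≡ 1 (mod 143)

51^(-1) ≡ 129 (mod 143)


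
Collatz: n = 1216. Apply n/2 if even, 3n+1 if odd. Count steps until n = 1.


1216 → 608 → 304 → 152 → 76 → 38 → 19 → 58 → 29 → 88 → 44 → 22 → 11 → 34 → 17 → 52 → 26 → 13 → 40 → 20 → 10 → 5 → 16 → 8 → 4 → 2 → 1
Total steps = 26

26 steps


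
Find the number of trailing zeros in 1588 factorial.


floor(1588/5) = 317
floor(1588/25) = 63
floor(1588/125) = 12
floor(1588/625) = 2
Total = 394

394 trailing zeros


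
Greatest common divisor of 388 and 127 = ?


388 = 3 * 127 + 7
127 = 18 * 7 + 1
7 = 7 * 1 + 0
GCD = 1


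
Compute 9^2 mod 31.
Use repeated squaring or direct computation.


9^1 mod 31 = 9
9^2 mod 31 = 19


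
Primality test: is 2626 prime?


2626 / 2 = 1313 (exact division)
2626 is NOT prime.

No, 2626 is not prime


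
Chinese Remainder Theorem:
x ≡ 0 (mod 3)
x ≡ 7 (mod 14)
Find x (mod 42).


M = 3*14 = 42
M1 = M/3 = 14, M2 = M/14 = 3
M1^(-1) mod 3 = 2, M2^(-1) mod 14 = 5
x = 0*14*2 + 7*3*5 = 105
105 mod 42 = 21
Check: 21 mod 3 = 0 ✓, 21 mod 14 = 7 ✓

x ≡ 21 (mod 42)


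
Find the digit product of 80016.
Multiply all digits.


8 × 0 × 0 × 1 × 6 = 0


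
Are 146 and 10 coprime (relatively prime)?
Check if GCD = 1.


Euclidean algorithm:
146 = 14 * 10 + 6
10 = 1 * 6 + 4
6 = 1 * 4 + 2
4 = 2 * 2 + 0
GCD(146, 10) = 2

No, not coprime (GCD = 2)


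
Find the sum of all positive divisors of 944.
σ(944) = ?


Divisors of 944: 1, 2, 4, 8, 16, 59, 118, 236, 472, 944
Sum = 1 + 2 + 4 + 8 + 16 + 59 + 118 + 236 + 472 + 944 = 1860

σ(944) = 1860


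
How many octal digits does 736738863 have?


736738863 in base 8 = 5372337057
Number of digits = 10

10 digits (base 8)


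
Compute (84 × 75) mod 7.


84 × 75 = 6300
6300 mod 7 = 0


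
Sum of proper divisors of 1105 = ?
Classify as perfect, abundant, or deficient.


Proper divisors: 1, 5, 13, 17, 65, 85, 221
Sum = 1 + 5 + 13 + 17 + 65 + 85 + 221 = 407
407 < 1105 → deficient

s(1105) = 407 (deficient)


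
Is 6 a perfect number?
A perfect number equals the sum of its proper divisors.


Proper divisors of 6: 1, 2, 3
Sum = 1 + 2 + 3 = 6

Yes, 6 is perfect (6 = 6)


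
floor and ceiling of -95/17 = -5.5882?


-95/17 = -5.5882
floor = -6
ceil = -5

floor = -6, ceil = -5


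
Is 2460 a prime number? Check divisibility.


2460 / 2 = 1230 (exact division)
2460 is NOT prime.

No, 2460 is not prime


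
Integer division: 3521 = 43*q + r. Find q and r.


3521 = 43 * 81 + 38
Check: 3483 + 38 = 3521

q = 81, r = 38


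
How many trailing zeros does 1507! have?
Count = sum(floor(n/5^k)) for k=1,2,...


floor(1507/5) = 301
floor(1507/25) = 60
floor(1507/125) = 12
floor(1507/625) = 2
Total = 375

375 trailing zeros


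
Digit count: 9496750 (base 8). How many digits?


9496750 in base 8 = 44164256
Number of digits = 8

8 digits (base 8)


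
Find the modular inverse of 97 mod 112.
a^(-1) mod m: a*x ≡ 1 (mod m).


Use the extended Euclidean algorithm on (112, 97); each row r = 112*s + 97*t:
r=112, s=1, t=0
r=97, s=0, t=1
q=1: r=15, s=1, t=-1   [112*(1) + 97*(-1) = 15]
q=6: r=7, s=-6, t=7   [112*(-6) + 97*(7) = 7]
q=2: r=1, s=13, t=-15   [112*(13) + 97*(-15) = 1]
q=7: r=0, s=-97, t=112   [112*(-97) + 97*(112) = 0]
GCD = 1 with t = -15, so 97*(-15) ≡ 1 (mod 112)
Inverse = -15 mod 112 = 97
Check: 97 * 97 = 9409 ≡ 1 (mod 112)

97^(-1) ≡ 97 (mod 112)


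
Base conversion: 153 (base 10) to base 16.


153 (base 10) = 153 (decimal)
153 (decimal) = 99 (base 16)


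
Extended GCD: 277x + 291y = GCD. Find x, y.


Tabular extended Euclidean (each row: r = 277*s + 291*t):
r=277, s=1, t=0
r=291, s=0, t=1
q=0: r=277, s=1, t=0   [277*(1) + 291*(0) = 277]
q=1: r=14, s=-1, t=1   [277*(-1) + 291*(1) = 14]
q=19: r=11, s=20, t=-19   [277*(20) + 291*(-19) = 11]
q=1: r=3, s=-21, t=20   [277*(-21) + 291*(20) = 3]
q=3: r=2, s=83, t=-79   [277*(83) + 291*(-79) = 2]
q=1: r=1, s=-104, t=99   [277*(-104) + 291*(99) = 1]
q=2: r=0, s=291, t=-277   [277*(291) + 291*(-277) = 0]
GCD = 1; from the row with r=1: x=-104, y=99
Check: 277*(-104) + 291*(99) = -28808 + 28809 = 1

GCD = 1, x = -104, y = 99


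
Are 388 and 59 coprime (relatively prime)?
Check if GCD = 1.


Euclidean algorithm:
388 = 6 * 59 + 34
59 = 1 * 34 + 25
34 = 1 * 25 + 9
25 = 2 * 9 + 7
9 = 1 * 7 + 2
7 = 3 * 2 + 1
2 = 2 * 1 + 0
GCD(388, 59) = 1

Yes, coprime (GCD = 1)


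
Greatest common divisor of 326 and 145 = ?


326 = 2 * 145 + 36
145 = 4 * 36 + 1
36 = 36 * 1 + 0
GCD = 1


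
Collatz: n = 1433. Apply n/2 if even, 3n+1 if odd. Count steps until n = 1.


1433 → 4300 → 2150 → 1075 → 3226 → 1613 → 4840 → 2420 → 1210 → 605 → 1816 → 908 → 454 → 227 → 682 → 341 → 1024 → 512 → 256 → 128 → 64 → 32 → 16 → 8 → 4 → 2 → 1
Total steps = 26

26 steps


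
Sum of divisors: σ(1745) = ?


Divisors of 1745: 1, 5, 349, 1745
Sum = 1 + 5 + 349 + 1745 = 2100

σ(1745) = 2100


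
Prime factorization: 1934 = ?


1934 / 2 = 967
967 / 967 = 1
1934 = 2 × 967


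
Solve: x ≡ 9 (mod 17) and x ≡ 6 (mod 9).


M = 17*9 = 153
M1 = M/17 = 9, M2 = M/9 = 17
M1^(-1) mod 17 = 2, M2^(-1) mod 9 = 8
x = 9*9*2 + 6*17*8 = 978
978 mod 153 = 60
Check: 60 mod 17 = 9 ✓, 60 mod 9 = 6 ✓

x ≡ 60 (mod 153)


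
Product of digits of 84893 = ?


8 × 4 × 8 × 9 × 3 = 6912


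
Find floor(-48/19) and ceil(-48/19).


-48/19 = -2.5263
floor = -3
ceil = -2

floor = -3, ceil = -2


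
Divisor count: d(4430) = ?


4430 = 2^1 × 5^1 × 443^1
d(4430) = (1+1) × (1+1) × (1+1) = 8

8 divisors


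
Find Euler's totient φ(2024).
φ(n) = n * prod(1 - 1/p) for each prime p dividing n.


2024 = 2^3 × 11 × 23
Prime factors: 2, 11, 23
φ(2024) = 2024 × (1-1/2) × (1-1/11) × (1-1/23)
= 2024 × 1/2 × 10/11 × 22/23 = 880

φ(2024) = 880


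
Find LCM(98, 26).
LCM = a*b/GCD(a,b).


GCD(98, 26) = 2
LCM = 98*26/2 = 2548/2 = 1274

LCM = 1274


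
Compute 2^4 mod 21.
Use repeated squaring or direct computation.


2^1 mod 21 = 2
2^2 mod 21 = 4
2^3 mod 21 = 8
2^4 mod 21 = 16


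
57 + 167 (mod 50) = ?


57 + 167 = 224
224 mod 50 = 24


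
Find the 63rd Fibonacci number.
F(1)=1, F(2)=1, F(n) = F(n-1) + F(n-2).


Sequence: 1, 1, 2, 3, 5, 8, 13, 21, 34, 55, 89, 144, 233, 377, 610, 987, 1597, 2584, 4181, 6765, 10946, 17711, 28657, 46368, 75025, 121393, 196418, 317811, 514229, 832040, 1346269, 2178309, 3524578, 5702887, 9227465, 14930352, 24157817, 39088169, 63245986, 102334155, 165580141, 267914296, 433494437, 701408733, 1134903170, 1836311903, 2971215073, 4807526976, 7778742049, 12586269025, 20365011074, 32951280099, 53316291173, 86267571272, 139583862445, 225851433717, 365435296162, 591286729879, 956722026041, 1548008755920, 2504730781961, 4052739537881, 6557470319842
F(63) = 6557470319842


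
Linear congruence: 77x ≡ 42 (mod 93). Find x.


GCD(77, 93) = 1, unique solution
a^(-1) mod 93 = 29
x = 29 * 42 mod 93 = 9

x ≡ 9 (mod 93)


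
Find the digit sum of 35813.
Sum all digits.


3 + 5 + 8 + 1 + 3 = 20


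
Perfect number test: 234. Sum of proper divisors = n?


Proper divisors of 234: 1, 2, 3, 6, 9, 13, 18, 26, 39, 78, 117
Sum = 1 + 2 + 3 + 6 + 9 + 13 + 18 + 26 + 39 + 78 + 117 = 312

No, 234 is not perfect (312 ≠ 234)


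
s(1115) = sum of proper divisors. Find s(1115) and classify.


Proper divisors: 1, 5, 223
Sum = 1 + 5 + 223 = 229
229 < 1115 → deficient

s(1115) = 229 (deficient)


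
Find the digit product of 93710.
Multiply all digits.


9 × 3 × 7 × 1 × 0 = 0


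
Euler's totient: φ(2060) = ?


2060 = 2^2 × 5 × 103
Prime factors: 2, 5, 103
φ(2060) = 2060 × (1-1/2) × (1-1/5) × (1-1/103)
= 2060 × 1/2 × 4/5 × 102/103 = 816

φ(2060) = 816


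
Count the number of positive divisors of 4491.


4491 = 3^2 × 499^1
d(4491) = (2+1) × (1+1) = 6

6 divisors


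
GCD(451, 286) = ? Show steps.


451 = 1 * 286 + 165
286 = 1 * 165 + 121
165 = 1 * 121 + 44
121 = 2 * 44 + 33
44 = 1 * 33 + 11
33 = 3 * 11 + 0
GCD = 11


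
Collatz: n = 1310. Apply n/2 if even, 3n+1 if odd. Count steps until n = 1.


1310 → 655 → 1966 → 983 → 2950 → 1475 → 4426 → 2213 → 6640 → 3320 → 1660 → 830 → 415 → 1246 → 623 → 1870 → 935 → 2806 → 1403 → 4210 → 2105 → 6316 → 3158 → 1579 → 4738 → 2369 → 7108 → 3554 → 1777 → 5332 → 2666 → 1333 → 4000 → 2000 → 1000 → 500 → 250 → 125 → 376 → 188 → 94 → 47 → 142 → 71 → 214 → 107 → 322 → 161 → 484 → 242 → 121 → 364 → 182 → 91 → 274 → 137 → 412 → 206 → 103 → 310 → 155 → 466 → 233 → 700 → 350 → 175 → 526 → 263 → 790 → 395 → 1186 → 593 → 1780 → 890 → 445 → 1336 → 668 → 334 → 167 → 502 → 251 → 754 → 377 → 1132 → 566 → 283 → 850 → 425 → 1276 → 638 → 319 → 958 → 479 → 1438 → 719 → 2158 → 1079 → 3238 → 1619 → 4858 → 2429 → 7288 → 3644 → 1822 → 911 → 2734 → 1367 → 4102 → 2051 → 6154 → 3077 → 9232 → 4616 → 2308 → 1154 → 577 → 1732 → 866 → 433 → 1300 → 650 → 325 → 976 → 488 → 244 → 122 → 61 → 184 → 92 → 46 → 23 → 70 → 35 → 106 → 53 → 160 → 80 → 40 → 20 → 10 → 5 → 16 → 8 → 4 → 2 → 1
Total steps = 145

145 steps
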